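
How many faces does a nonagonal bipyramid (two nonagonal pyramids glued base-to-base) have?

18

A bipyramid over an n-gon has 2n triangular faces and n + 2 vertices: V = 9 + 2 = 11, E = 3·9 = 27, F = 2·9 = 18.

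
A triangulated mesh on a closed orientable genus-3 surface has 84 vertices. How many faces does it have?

χ = 2 − 2·3 = -4, and every face is a triangle so 3F = 2E.
V − E + F = -4 with E = 3F/2 gives 84 − (3/2 − 1)·F = -4, so F = 176 and E = 264.

176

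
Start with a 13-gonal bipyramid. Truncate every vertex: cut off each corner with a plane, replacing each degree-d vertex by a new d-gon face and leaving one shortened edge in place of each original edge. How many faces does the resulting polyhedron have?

The base solid has V = 15, E = 39, F = 26.
Truncation replaces each original edge-end by a new vertex, so V′ = 2E = 78.
Each original edge survives, and each old vertex of degree d contributes d new edges; summing degrees gives Σd = 2E, so E′ = E + 2E = 3E = 117.
Each original face survives and each original vertex becomes one new face: F′ = F + V = 41.

41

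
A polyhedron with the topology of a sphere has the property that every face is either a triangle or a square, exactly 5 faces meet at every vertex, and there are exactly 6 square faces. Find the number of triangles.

Let x be the number of triangles; then F = 6 + x.
Edge–face incidences: 2E = 4·6 + 3·x = 24 + 3x.
Every vertex has degree 5, so 5V = 2E.
Euler: V − E + F = 2 ⇒ (2E)/5 − E + (6 + x) = 2.
Multiply by 10: 2·(2E) − 5·(2E) + 10·(6 + x) = 20, i.e. 60 + 10x − 3·(24 + 3x) = 20.
Collecting terms: x − 12 = 20, so x = 32.
Then 2E = 24 + 3·32 = 120, so E = 60, V = 2E/5 = 24, F = 6 + 32 = 38.

32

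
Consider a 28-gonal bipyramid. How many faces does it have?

A bipyramid over an n-gon has 2n triangular faces and n + 2 vertices: V = 28 + 2 = 30, E = 3·28 = 84, F = 2·28 = 56.

56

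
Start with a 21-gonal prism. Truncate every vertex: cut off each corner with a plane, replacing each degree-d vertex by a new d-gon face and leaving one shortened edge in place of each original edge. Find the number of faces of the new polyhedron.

The base solid has V = 42, E = 63, F = 23.
Truncation replaces each original edge-end by a new vertex, so V′ = 2E = 126.
Each original edge survives, and each old vertex of degree d contributes d new edges; summing degrees gives Σd = 2E, so E′ = E + 2E = 3E = 189.
Each original face survives and each original vertex becomes one new face: F′ = F + V = 65.

65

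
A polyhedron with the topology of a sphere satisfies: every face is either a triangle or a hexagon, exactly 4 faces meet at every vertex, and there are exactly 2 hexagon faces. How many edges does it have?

24

Let x be the number of triangles; then F = 2 + x.
Edge–face incidences: 2E = 6·2 + 3·x = 12 + 3x.
Every vertex has degree 4, so 4V = 2E.
Euler: V − E + F = 2 ⇒ (2E)/4 − E + (2 + x) = 2.
Multiply by 8: 2·(2E) − 4·(2E) + 8·(2 + x) = 16, i.e. 16 + 8x − 2·(12 + 3x) = 16.
Collecting terms: 2x − 8 = 16, so 2x = 24, so x = 12.
Then 2E = 12 + 3·12 = 48, so E = 24, V = 2E/4 = 12, F = 2 + 12 = 14.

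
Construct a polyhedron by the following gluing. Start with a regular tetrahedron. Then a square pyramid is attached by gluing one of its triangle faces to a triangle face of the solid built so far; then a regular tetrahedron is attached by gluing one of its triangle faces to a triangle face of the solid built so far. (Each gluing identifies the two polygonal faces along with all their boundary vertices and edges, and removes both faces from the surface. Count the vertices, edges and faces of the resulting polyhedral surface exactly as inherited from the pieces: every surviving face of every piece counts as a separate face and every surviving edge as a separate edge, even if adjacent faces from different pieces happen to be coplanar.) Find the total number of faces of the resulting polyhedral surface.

A regular tetrahedron: V=4, E=6, F=4.
Attach a square pyramid (V=5, E=8, F=5) along a 3-gon: merge 3 vertices and 3 edges, delete both glued faces → V=6, E=11, F=7.
Attach a regular tetrahedron (V=4, E=6, F=4) along a 3-gon: merge 3 vertices and 3 edges, delete both glued faces → V=7, E=14, F=9.
Check: V − E + F = 7 − 14 + 9 = 2.

9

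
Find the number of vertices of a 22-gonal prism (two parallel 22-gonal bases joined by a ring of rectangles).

A prism on an n-gon has two n-gon bases and n rectangular sides: V = 2·22 = 44, E = 3·22 = 66, F = 22 + 2 = 24.

44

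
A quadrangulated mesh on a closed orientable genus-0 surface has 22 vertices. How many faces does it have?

20

χ = 2 − 2·0 = 2, and every face is a square so 4F = 2E.
V − E + F = 2 with E = 4F/2 gives 22 − (4/2 − 1)·F = 2, so F = 20 and E = 40.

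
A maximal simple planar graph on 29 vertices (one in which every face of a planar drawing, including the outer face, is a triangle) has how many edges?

In a plane triangulation 3F = 2E and V − E + F = 2, so E = 3V − 6 = 3·29 − 6 = 81.

81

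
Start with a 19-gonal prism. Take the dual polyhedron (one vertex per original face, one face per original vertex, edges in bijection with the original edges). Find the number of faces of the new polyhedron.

38

The base solid has V = 38, E = 57, F = 21.
The dual swaps V and F and preserves E: V′ = F = 21, E′ = E = 57, F′ = V = 38.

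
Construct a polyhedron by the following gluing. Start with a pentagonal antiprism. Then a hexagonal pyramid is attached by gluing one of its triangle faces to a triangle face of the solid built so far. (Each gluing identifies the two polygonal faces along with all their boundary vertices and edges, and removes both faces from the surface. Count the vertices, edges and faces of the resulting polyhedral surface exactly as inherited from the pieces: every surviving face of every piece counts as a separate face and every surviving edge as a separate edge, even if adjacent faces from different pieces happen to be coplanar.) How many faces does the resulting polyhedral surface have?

17

A pentagonal antiprism: V=10, E=20, F=12.
Attach a hexagonal pyramid (V=7, E=12, F=7) along a 3-gon: merge 3 vertices and 3 edges, delete both glued faces → V=14, E=29, F=17.
Check: V − E + F = 14 − 29 + 17 = 2.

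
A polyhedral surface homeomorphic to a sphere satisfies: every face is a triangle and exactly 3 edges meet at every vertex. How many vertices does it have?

Each face has 3 edges and each edge borders two faces, so 2E = 3F.
Each vertex has degree 3, so 3V = 2E and hence V = 3F/3.
Euler: V − E + F = 2 ⇒ (3F/3) − (3F/2) + F = 2.
Multiply by 6: (6 − 9 + 6)F = 12, i.e. 3F = 12.
So F = 4, E = 3·4/2 = 6, V = 3·4/3 = 4.

4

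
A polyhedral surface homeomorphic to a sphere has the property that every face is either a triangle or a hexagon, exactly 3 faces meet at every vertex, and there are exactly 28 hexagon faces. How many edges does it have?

Let x be the number of triangles; then F = 28 + x.
Edge–face incidences: 2E = 6·28 + 3·x = 168 + 3x.
Every vertex has degree 3, so 3V = 2E.
Euler: V − E + F = 2 ⇒ (2E)/3 − E + (28 + x) = 2.
Multiply by 6: 2·(2E) − 3·(2E) + 6·(28 + x) = 12, i.e. 168 + 6x − (168 + 3x) = 12.
Collecting terms: 3x = 12, so x = 4.
Then 2E = 168 + 3·4 = 180, so E = 90, V = 2E/3 = 60, F = 28 + 4 = 32.

90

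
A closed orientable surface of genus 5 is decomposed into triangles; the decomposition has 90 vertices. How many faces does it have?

χ = 2 − 2·5 = -8, and every face is a triangle so 3F = 2E.
V − E + F = -8 with E = 3F/2 gives 90 − (3/2 − 1)·F = -8, so F = 196 and E = 294.

196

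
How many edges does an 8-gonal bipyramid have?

24

A bipyramid over an n-gon has 2n triangular faces and n + 2 vertices: V = 8 + 2 = 10, E = 3·8 = 24, F = 2·8 = 16.
Check: V − E + F = 10 − 24 + 16 = 2.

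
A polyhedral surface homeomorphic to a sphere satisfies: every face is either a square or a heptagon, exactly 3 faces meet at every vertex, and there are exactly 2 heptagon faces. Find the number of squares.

7

Let x be the number of squares; then F = 2 + x.
Edge–face incidences: 2E = 7·2 + 4·x = 14 + 4x.
Every vertex has degree 3, so 3V = 2E.
Euler: V − E + F = 2 ⇒ (2E)/3 − E + (2 + x) = 2.
Multiply by 6: 2·(2E) − 3·(2E) + 6·(2 + x) = 12, i.e. 12 + 6x − (14 + 4x) = 12.
Collecting terms: 2x − 2 = 12, so 2x = 14, so x = 7.
Then 2E = 14 + 4·7 = 42, so E = 21, V = 2E/3 = 14, F = 2 + 7 = 9.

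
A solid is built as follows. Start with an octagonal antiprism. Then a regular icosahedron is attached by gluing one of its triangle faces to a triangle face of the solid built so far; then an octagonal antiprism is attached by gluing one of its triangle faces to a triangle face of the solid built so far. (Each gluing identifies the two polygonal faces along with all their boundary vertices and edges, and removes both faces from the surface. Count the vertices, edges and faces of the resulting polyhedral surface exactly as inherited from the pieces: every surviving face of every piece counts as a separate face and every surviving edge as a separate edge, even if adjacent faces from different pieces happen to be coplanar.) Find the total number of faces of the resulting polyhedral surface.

An octagonal antiprism: V=16, E=32, F=18.
Attach a regular icosahedron (V=12, E=30, F=20) along a 3-gon: merge 3 vertices and 3 edges, delete both glued faces → V=25, E=59, F=36.
Attach an octagonal antiprism (V=16, E=32, F=18) along a 3-gon: merge 3 vertices and 3 edges, delete both glued faces → V=38, E=88, F=52.
Check: V − E + F = 38 − 88 + 52 = 2.

52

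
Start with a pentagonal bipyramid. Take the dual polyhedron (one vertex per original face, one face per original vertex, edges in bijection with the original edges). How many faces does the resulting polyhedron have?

The base solid has V = 7, E = 15, F = 10.
The dual swaps V and F and preserves E: V′ = F = 10, E′ = E = 15, F′ = V = 7.

7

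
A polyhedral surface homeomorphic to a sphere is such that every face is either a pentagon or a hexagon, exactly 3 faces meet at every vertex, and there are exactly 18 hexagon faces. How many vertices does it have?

56

Let x be the number of pentagons; then F = 18 + x.
Edge–face incidences: 2E = 6·18 + 5·x = 108 + 5x.
Every vertex has degree 3, so 3V = 2E.
Euler: V − E + F = 2 ⇒ (2E)/3 − E + (18 + x) = 2.
Multiply by 6: 2·(2E) − 3·(2E) + 6·(18 + x) = 12, i.e. 108 + 6x − (108 + 5x) = 12.
Collecting terms: x = 12.
Then 2E = 108 + 5·12 = 168, so E = 84, V = 2E/3 = 56, F = 18 + 12 = 30.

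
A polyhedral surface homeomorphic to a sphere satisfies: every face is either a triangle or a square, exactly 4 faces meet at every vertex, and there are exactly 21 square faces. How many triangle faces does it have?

Let x be the number of triangles; then F = 21 + x.
Edge–face incidences: 2E = 4·21 + 3·x = 84 + 3x.
Every vertex has degree 4, so 4V = 2E.
Euler: V − E + F = 2 ⇒ (2E)/4 − E + (21 + x) = 2.
Multiply by 8: 2·(2E) − 4·(2E) + 8·(21 + x) = 16, i.e. 168 + 8x − 2·(84 + 3x) = 16.
Collecting terms: 2x = 16, so x = 8.
Then 2E = 84 + 3·8 = 108, so E = 54, V = 2E/4 = 27, F = 21 + 8 = 29.

8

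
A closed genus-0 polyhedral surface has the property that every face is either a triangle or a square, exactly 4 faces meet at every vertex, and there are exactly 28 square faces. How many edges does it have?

Let x be the number of triangles; then F = 28 + x.
Edge–face incidences: 2E = 4·28 + 3·x = 112 + 3x.
Every vertex has degree 4, so 4V = 2E.
Euler: V − E + F = 2 ⇒ (2E)/4 − E + (28 + x) = 2.
Multiply by 8: 2·(2E) − 4·(2E) + 8·(28 + x) = 16, i.e. 224 + 8x − 2·(112 + 3x) = 16.
Collecting terms: 2x = 16, so x = 8.
Then 2E = 112 + 3·8 = 136, so E = 68, V = 2E/4 = 34, F = 28 + 8 = 36.

68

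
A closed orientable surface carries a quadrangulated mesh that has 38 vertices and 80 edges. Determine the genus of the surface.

Every face is a square and each edge borders two faces, so 4F = 2·80, giving F = 40.
χ = V − E + F = 38 − 80 + 40 = -2.
For a closed orientable surface χ = 2 − 2g, so g = (2 − (-2))/2 = 2.

2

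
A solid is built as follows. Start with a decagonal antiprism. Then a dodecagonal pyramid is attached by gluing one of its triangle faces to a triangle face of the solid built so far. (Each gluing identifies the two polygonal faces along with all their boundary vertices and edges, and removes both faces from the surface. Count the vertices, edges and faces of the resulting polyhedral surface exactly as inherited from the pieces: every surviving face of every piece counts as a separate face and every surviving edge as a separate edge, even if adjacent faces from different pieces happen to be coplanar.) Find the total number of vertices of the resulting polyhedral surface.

A decagonal antiprism: V=20, E=40, F=22.
Attach a dodecagonal pyramid (V=13, E=24, F=13) along a 3-gon: merge 3 vertices and 3 edges, delete both glued faces → V=30, E=61, F=33.
Check: V − E + F = 30 − 61 + 33 = 2.

30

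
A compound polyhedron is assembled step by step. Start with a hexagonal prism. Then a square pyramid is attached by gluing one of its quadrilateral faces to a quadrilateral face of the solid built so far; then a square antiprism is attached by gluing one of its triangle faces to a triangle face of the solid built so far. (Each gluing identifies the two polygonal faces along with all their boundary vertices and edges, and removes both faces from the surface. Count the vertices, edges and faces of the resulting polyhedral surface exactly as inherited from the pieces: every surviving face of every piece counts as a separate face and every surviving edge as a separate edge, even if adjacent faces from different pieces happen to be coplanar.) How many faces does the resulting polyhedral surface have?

19

A hexagonal prism: V=12, E=18, F=8.
Attach a square pyramid (V=5, E=8, F=5) along a 4-gon: merge 4 vertices and 4 edges, delete both glued faces → V=13, E=22, F=11.
Attach a square antiprism (V=8, E=16, F=10) along a 3-gon: merge 3 vertices and 3 edges, delete both glued faces → V=18, E=35, F=19.
Check: V − E + F = 18 − 35 + 19 = 2.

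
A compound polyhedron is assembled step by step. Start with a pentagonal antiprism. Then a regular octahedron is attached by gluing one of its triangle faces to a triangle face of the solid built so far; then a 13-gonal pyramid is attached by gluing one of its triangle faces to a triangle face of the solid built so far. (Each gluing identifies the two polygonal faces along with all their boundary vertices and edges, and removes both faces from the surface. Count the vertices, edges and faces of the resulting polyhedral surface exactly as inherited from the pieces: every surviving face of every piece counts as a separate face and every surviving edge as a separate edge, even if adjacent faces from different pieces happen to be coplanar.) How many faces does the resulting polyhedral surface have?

A pentagonal antiprism: V=10, E=20, F=12.
Attach a regular octahedron (V=6, E=12, F=8) along a 3-gon: merge 3 vertices and 3 edges, delete both glued faces → V=13, E=29, F=18.
Attach a 13-gonal pyramid (V=14, E=26, F=14) along a 3-gon: merge 3 vertices and 3 edges, delete both glued faces → V=24, E=52, F=30.
Check: V − E + F = 24 − 52 + 30 = 2.

30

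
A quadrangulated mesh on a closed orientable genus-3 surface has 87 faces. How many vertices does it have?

83

χ = 2 − 2·3 = -4, and every face is a square so 4F = 2E.
E = 4·87/2 = 174. Then V = -4 + E − F = -4 + 174 − 87 = 83.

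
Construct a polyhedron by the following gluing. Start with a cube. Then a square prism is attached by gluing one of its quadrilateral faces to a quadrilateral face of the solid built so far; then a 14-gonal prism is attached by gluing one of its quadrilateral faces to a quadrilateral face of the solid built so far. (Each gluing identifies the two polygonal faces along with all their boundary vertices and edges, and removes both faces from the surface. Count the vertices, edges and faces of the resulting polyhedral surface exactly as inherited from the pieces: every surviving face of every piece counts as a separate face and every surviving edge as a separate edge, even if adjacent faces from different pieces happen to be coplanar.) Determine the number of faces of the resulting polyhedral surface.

24

A cube: V=8, E=12, F=6.
Attach a square prism (V=8, E=12, F=6) along a 4-gon: merge 4 vertices and 4 edges, delete both glued faces → V=12, E=20, F=10.
Attach a 14-gonal prism (V=28, E=42, F=16) along a 4-gon: merge 4 vertices and 4 edges, delete both glued faces → V=36, E=58, F=24.
Check: V − E + F = 36 − 58 + 24 = 2.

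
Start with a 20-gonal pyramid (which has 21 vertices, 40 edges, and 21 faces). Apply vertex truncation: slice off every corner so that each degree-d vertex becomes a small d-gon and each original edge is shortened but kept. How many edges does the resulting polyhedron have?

120

Truncation replaces each original edge-end by a new vertex, so V′ = 2E = 80.
Each original edge survives, and each old vertex of degree d contributes d new edges; summing degrees gives Σd = 2E, so E′ = E + 2E = 3E = 120.
Each original face survives and each original vertex becomes one new face: F′ = F + V = 42.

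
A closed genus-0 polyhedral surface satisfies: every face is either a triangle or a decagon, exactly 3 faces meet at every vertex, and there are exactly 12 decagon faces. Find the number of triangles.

Let x be the number of triangles; then F = 12 + x.
Edge–face incidences: 2E = 10·12 + 3·x = 120 + 3x.
Every vertex has degree 3, so 3V = 2E.
Euler: V − E + F = 2 ⇒ (2E)/3 − E + (12 + x) = 2.
Multiply by 6: 2·(2E) − 3·(2E) + 6·(12 + x) = 12, i.e. 72 + 6x − (120 + 3x) = 12.
Collecting terms: 3x − 48 = 12, so 3x = 60, so x = 20.
Then 2E = 120 + 3·20 = 180, so E = 90, V = 2E/3 = 60, F = 12 + 20 = 32.

20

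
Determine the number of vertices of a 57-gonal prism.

A prism on an n-gon has two n-gon bases and n rectangular sides: V = 2·57 = 114, E = 3·57 = 171, F = 57 + 2 = 59.

114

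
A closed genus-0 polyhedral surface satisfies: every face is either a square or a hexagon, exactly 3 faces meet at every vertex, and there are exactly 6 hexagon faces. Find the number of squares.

Let x be the number of squares; then F = 6 + x.
Edge–face incidences: 2E = 6·6 + 4·x = 36 + 4x.
Every vertex has degree 3, so 3V = 2E.
Euler: V − E + F = 2 ⇒ (2E)/3 − E + (6 + x) = 2.
Multiply by 6: 2·(2E) − 3·(2E) + 6·(6 + x) = 12, i.e. 36 + 6x − (36 + 4x) = 12.
Collecting terms: 2x = 12, so x = 6.
Then 2E = 36 + 4·6 = 60, so E = 30, V = 2E/3 = 20, F = 6 + 6 = 12.

6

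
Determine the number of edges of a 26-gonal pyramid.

52

A pyramid on an n-gon base has one n-gon and n triangles: V = 26 + 1 = 27, E = 2·26 = 52, F = 26 + 1 = 27.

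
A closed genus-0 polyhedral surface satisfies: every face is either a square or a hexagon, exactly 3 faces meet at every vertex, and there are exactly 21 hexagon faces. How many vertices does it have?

Let x be the number of squares; then F = 21 + x.
Edge–face incidences: 2E = 6·21 + 4·x = 126 + 4x.
Every vertex has degree 3, so 3V = 2E.
Euler: V − E + F = 2 ⇒ (2E)/3 − E + (21 + x) = 2.
Multiply by 6: 2·(2E) − 3·(2E) + 6·(21 + x) = 12, i.e. 126 + 6x − (126 + 4x) = 12.
Collecting terms: 2x = 12, so x = 6.
Then 2E = 126 + 4·6 = 150, so E = 75, V = 2E/3 = 50, F = 21 + 6 = 27.

50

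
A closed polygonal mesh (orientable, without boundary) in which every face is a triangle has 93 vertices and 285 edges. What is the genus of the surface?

Every face is a triangle and each edge borders two faces, so 3F = 2·285, giving F = 190.
χ = V − E + F = 93 − 285 + 190 = -2.
For a closed orientable surface χ = 2 − 2g, so g = (2 − (-2))/2 = 2.

2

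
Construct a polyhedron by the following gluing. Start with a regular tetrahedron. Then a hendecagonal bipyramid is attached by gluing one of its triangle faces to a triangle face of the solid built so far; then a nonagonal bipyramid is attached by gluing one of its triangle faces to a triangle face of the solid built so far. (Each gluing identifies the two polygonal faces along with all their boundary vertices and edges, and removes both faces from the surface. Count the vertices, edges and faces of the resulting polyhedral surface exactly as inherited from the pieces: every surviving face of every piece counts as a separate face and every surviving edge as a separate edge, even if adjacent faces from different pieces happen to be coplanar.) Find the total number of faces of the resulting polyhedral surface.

A regular tetrahedron: V=4, E=6, F=4.
Attach a hendecagonal bipyramid (V=13, E=33, F=22) along a 3-gon: merge 3 vertices and 3 edges, delete both glued faces → V=14, E=36, F=24.
Attach a nonagonal bipyramid (V=11, E=27, F=18) along a 3-gon: merge 3 vertices and 3 edges, delete both glued faces → V=22, E=60, F=40.
Check: V − E + F = 22 − 60 + 40 = 2.

40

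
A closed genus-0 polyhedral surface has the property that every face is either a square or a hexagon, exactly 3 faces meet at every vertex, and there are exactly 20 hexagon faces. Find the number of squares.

6

Let x be the number of squares; then F = 20 + x.
Edge–face incidences: 2E = 6·20 + 4·x = 120 + 4x.
Every vertex has degree 3, so 3V = 2E.
Euler: V − E + F = 2 ⇒ (2E)/3 − E + (20 + x) = 2.
Multiply by 6: 2·(2E) − 3·(2E) + 6·(20 + x) = 12, i.e. 120 + 6x − (120 + 4x) = 12.
Collecting terms: 2x = 12, so x = 6.
Then 2E = 120 + 4·6 = 144, so E = 72, V = 2E/3 = 48, F = 20 + 6 = 26.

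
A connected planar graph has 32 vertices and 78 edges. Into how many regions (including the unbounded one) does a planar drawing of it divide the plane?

48

Euler's formula for a connected plane graph: V − E + F = 2, so F = 2 − 32 + 78 = 48.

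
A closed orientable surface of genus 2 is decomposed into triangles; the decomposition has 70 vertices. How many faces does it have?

χ = 2 − 2·2 = -2, and every face is a triangle so 3F = 2E.
V − E + F = -2 with E = 3F/2 gives 70 − (3/2 − 1)·F = -2, so F = 144 and E = 216.

144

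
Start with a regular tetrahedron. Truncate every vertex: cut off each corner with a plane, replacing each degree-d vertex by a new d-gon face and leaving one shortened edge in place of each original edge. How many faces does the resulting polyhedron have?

8

The base solid has V = 4, E = 6, F = 4.
Truncation replaces each original edge-end by a new vertex, so V′ = 2E = 12.
Each original edge survives, and each old vertex of degree d contributes d new edges; summing degrees gives Σd = 2E, so E′ = E + 2E = 3E = 18.
Each original face survives and each original vertex becomes one new face: F′ = F + V = 8.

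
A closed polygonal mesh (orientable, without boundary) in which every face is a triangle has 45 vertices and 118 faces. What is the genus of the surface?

Every face is a triangle, so 2E = 3·118 = 354, giving E = 177.
χ = V − E + F = 45 − 177 + 118 = -14.
For a closed orientable surface χ = 2 − 2g, so g = (2 − (-14))/2 = 8.

8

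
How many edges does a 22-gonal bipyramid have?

66

A bipyramid over an n-gon has 2n triangular faces and n + 2 vertices: V = 22 + 2 = 24, E = 3·22 = 66, F = 2·22 = 44.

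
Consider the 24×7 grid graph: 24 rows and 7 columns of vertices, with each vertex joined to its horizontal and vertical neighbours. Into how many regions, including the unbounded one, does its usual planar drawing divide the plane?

The grid has V = 24·7 = 168 vertices and E = 24·6 + 7·23 = 305 edges.
F = 2 − V + E = 2 − 168 + 305 = 139.

139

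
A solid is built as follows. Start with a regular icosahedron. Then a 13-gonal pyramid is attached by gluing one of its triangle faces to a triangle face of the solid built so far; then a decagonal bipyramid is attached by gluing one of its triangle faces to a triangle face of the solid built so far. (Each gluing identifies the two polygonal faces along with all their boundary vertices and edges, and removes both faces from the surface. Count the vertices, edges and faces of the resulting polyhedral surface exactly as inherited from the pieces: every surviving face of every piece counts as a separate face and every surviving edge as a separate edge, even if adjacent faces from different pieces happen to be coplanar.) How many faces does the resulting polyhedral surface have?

50

A regular icosahedron: V=12, E=30, F=20.
Attach a 13-gonal pyramid (V=14, E=26, F=14) along a 3-gon: merge 3 vertices and 3 edges, delete both glued faces → V=23, E=53, F=32.
Attach a decagonal bipyramid (V=12, E=30, F=20) along a 3-gon: merge 3 vertices and 3 edges, delete both glued faces → V=32, E=80, F=50.
Check: V − E + F = 32 − 80 + 50 = 2.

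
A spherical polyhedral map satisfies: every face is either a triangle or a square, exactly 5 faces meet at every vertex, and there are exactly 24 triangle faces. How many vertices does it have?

Let x be the number of squares; then F = 24 + x.
Edge–face incidences: 2E = 3·24 + 4·x = 72 + 4x.
Every vertex has degree 5, so 5V = 2E.
Euler: V − E + F = 2 ⇒ (2E)/5 − E + (24 + x) = 2.
Multiply by 10: 2·(2E) − 5·(2E) + 10·(24 + x) = 20, i.e. 240 + 10x − 3·(72 + 4x) = 20.
Collecting terms: −2x + 24 = 20, so −2x = −4, so x = 2.
Then 2E = 72 + 4·2 = 80, so E = 40, V = 2E/5 = 16, F = 24 + 2 = 26.

16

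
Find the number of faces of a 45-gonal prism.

47

A prism on an n-gon has two n-gon bases and n rectangular sides: V = 2·45 = 90, E = 3·45 = 135, F = 45 + 2 = 47.
Check: V − E + F = 90 − 135 + 47 = 2.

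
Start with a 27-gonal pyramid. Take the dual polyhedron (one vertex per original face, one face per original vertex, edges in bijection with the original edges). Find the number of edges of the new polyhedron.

54

The base solid has V = 28, E = 54, F = 28.
The dual swaps V and F and preserves E: V′ = F = 28, E′ = E = 54, F′ = V = 28.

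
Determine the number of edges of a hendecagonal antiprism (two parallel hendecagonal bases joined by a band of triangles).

44

An antiprism on an n-gon has two n-gon caps and 2n triangles: V = 2·11 = 22, E = 4·11 = 44, F = 2·11 + 2 = 24.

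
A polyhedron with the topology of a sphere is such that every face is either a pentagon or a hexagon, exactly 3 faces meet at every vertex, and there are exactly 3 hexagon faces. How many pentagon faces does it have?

12

Let x be the number of pentagons; then F = 3 + x.
Edge–face incidences: 2E = 6·3 + 5·x = 18 + 5x.
Every vertex has degree 3, so 3V = 2E.
Euler: V − E + F = 2 ⇒ (2E)/3 − E + (3 + x) = 2.
Multiply by 6: 2·(2E) − 3·(2E) + 6·(3 + x) = 12, i.e. 18 + 6x − (18 + 5x) = 12.
Collecting terms: x = 12.
Then 2E = 18 + 5·12 = 78, so E = 39, V = 2E/3 = 26, F = 3 + 12 = 15.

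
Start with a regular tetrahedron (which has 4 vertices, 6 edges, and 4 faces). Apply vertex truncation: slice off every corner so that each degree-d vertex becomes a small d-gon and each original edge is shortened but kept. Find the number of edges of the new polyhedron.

18

Truncation replaces each original edge-end by a new vertex, so V′ = 2E = 12.
Each original edge survives, and each old vertex of degree d contributes d new edges; summing degrees gives Σd = 2E, so E′ = E + 2E = 3E = 18.
Each original face survives and each original vertex becomes one new face: F′ = F + V = 8.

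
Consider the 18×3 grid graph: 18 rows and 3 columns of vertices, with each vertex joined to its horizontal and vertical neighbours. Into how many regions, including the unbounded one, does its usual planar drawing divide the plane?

The grid has V = 18·3 = 54 vertices and E = 18·2 + 3·17 = 87 edges.
F = 2 − V + E = 2 − 54 + 87 = 35.

35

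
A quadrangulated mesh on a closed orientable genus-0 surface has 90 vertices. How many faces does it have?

χ = 2 − 2·0 = 2, and every face is a square so 4F = 2E.
V − E + F = 2 with E = 4F/2 gives 90 − (4/2 − 1)·F = 2, so F = 88 and E = 176.

88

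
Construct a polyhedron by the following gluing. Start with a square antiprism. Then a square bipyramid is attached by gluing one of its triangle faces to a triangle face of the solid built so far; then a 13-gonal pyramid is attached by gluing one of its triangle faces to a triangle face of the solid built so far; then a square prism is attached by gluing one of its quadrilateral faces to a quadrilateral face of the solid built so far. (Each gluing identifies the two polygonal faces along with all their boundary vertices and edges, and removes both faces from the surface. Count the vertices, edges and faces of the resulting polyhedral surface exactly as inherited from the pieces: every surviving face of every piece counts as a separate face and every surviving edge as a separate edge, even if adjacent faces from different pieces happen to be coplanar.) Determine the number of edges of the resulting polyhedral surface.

56

A square antiprism: V=8, E=16, F=10.
Attach a square bipyramid (V=6, E=12, F=8) along a 3-gon: merge 3 vertices and 3 edges, delete both glued faces → V=11, E=25, F=16.
Attach a 13-gonal pyramid (V=14, E=26, F=14) along a 3-gon: merge 3 vertices and 3 edges, delete both glued faces → V=22, E=48, F=28.
Attach a square prism (V=8, E=12, F=6) along a 4-gon: merge 4 vertices and 4 edges, delete both glued faces → V=26, E=56, F=32.
Check: V − E + F = 26 − 56 + 32 = 2.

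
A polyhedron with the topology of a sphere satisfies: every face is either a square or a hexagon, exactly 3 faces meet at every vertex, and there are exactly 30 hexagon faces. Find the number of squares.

6

Let x be the number of squares; then F = 30 + x.
Edge–face incidences: 2E = 6·30 + 4·x = 180 + 4x.
Every vertex has degree 3, so 3V = 2E.
Euler: V − E + F = 2 ⇒ (2E)/3 − E + (30 + x) = 2.
Multiply by 6: 2·(2E) − 3·(2E) + 6·(30 + x) = 12, i.e. 180 + 6x − (180 + 4x) = 12.
Collecting terms: 2x = 12, so x = 6.
Then 2E = 180 + 4·6 = 204, so E = 102, V = 2E/3 = 68, F = 30 + 6 = 36.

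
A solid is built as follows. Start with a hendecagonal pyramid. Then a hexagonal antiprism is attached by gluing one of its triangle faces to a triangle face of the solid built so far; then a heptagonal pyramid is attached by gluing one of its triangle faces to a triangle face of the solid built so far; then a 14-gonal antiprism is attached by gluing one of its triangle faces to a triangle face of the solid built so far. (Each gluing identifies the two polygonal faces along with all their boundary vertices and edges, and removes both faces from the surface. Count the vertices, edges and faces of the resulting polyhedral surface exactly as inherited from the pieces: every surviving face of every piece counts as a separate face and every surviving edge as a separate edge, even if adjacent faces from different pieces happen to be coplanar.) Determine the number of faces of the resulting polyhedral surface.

58

A hendecagonal pyramid: V=12, E=22, F=12.
Attach a hexagonal antiprism (V=12, E=24, F=14) along a 3-gon: merge 3 vertices and 3 edges, delete both glued faces → V=21, E=43, F=24.
Attach a heptagonal pyramid (V=8, E=14, F=8) along a 3-gon: merge 3 vertices and 3 edges, delete both glued faces → V=26, E=54, F=30.
Attach a 14-gonal antiprism (V=28, E=56, F=30) along a 3-gon: merge 3 vertices and 3 edges, delete both glued faces → V=51, E=107, F=58.
Check: V − E + F = 51 − 107 + 58 = 2.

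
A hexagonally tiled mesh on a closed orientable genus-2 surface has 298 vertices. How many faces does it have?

χ = 2 − 2·2 = -2, and every face is a hexagon so 6F = 2E.
V − E + F = -2 with E = 6F/2 gives 298 − (6/2 − 1)·F = -2, so F = 150 and E = 450.

150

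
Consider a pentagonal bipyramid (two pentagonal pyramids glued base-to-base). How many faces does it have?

10

A bipyramid over an n-gon has 2n triangular faces and n + 2 vertices: V = 5 + 2 = 7, E = 3·5 = 15, F = 2·5 = 10.
Check: V − E + F = 7 − 15 + 10 = 2.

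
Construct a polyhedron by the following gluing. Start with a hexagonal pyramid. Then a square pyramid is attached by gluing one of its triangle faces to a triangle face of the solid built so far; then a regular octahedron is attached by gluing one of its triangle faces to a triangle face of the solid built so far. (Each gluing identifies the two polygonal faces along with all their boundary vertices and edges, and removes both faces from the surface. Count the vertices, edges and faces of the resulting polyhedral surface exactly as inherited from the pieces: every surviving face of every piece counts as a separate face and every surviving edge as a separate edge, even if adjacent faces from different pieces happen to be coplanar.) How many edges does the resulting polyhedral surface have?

A hexagonal pyramid: V=7, E=12, F=7.
Attach a square pyramid (V=5, E=8, F=5) along a 3-gon: merge 3 vertices and 3 edges, delete both glued faces → V=9, E=17, F=10.
Attach a regular octahedron (V=6, E=12, F=8) along a 3-gon: merge 3 vertices and 3 edges, delete both glued faces → V=12, E=26, F=16.
Check: V − E + F = 12 − 26 + 16 = 2.

26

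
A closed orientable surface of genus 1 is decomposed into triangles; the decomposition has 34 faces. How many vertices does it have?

χ = 2 − 2·1 = 0, and every face is a triangle so 3F = 2E.
E = 3·34/2 = 51. Then V = 0 + E − F = 0 + 51 − 34 = 17.

17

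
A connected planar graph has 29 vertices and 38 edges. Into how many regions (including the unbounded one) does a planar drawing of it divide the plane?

11

Euler's formula for a connected plane graph: V − E + F = 2, so F = 2 − 29 + 38 = 11.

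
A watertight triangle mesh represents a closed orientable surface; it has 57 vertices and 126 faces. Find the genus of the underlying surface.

Every face is a triangle, so 2E = 3·126 = 378, giving E = 189.
χ = V − E + F = 57 − 189 + 126 = -6.
For a closed orientable surface χ = 2 − 2g, so g = (2 − (-6))/2 = 4.

4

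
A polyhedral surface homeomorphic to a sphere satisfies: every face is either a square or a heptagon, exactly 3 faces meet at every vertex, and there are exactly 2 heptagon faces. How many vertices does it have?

Let x be the number of squares; then F = 2 + x.
Edge–face incidences: 2E = 7·2 + 4·x = 14 + 4x.
Every vertex has degree 3, so 3V = 2E.
Euler: V − E + F = 2 ⇒ (2E)/3 − E + (2 + x) = 2.
Multiply by 6: 2·(2E) − 3·(2E) + 6·(2 + x) = 12, i.e. 12 + 6x − (14 + 4x) = 12.
Collecting terms: 2x − 2 = 12, so 2x = 14, so x = 7.
Then 2E = 14 + 4·7 = 42, so E = 21, V = 2E/3 = 14, F = 2 + 7 = 9.

14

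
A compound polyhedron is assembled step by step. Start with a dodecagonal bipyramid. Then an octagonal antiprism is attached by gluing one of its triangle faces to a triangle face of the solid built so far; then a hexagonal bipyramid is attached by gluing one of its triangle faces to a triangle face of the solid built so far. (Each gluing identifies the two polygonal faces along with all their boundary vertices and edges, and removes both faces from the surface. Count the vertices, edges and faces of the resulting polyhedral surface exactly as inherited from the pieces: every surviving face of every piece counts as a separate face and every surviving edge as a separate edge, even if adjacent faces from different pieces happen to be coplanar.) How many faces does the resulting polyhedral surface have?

A dodecagonal bipyramid: V=14, E=36, F=24.
Attach an octagonal antiprism (V=16, E=32, F=18) along a 3-gon: merge 3 vertices and 3 edges, delete both glued faces → V=27, E=65, F=40.
Attach a hexagonal bipyramid (V=8, E=18, F=12) along a 3-gon: merge 3 vertices and 3 edges, delete both glued faces → V=32, E=80, F=50.
Check: V − E + F = 32 − 80 + 50 = 2.

50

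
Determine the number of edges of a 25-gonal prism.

A prism on an n-gon has two n-gon bases and n rectangular sides: V = 2·25 = 50, E = 3·25 = 75, F = 25 + 2 = 27.
Check: V − E + F = 50 − 75 + 27 = 2.

75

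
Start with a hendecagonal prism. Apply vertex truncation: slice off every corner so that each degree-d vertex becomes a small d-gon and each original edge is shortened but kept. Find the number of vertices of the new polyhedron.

66

The base solid has V = 22, E = 33, F = 13.
Truncation replaces each original edge-end by a new vertex, so V′ = 2E = 66.
Each original edge survives, and each old vertex of degree d contributes d new edges; summing degrees gives Σd = 2E, so E′ = E + 2E = 3E = 99.
Each original face survives and each original vertex becomes one new face: F′ = F + V = 35.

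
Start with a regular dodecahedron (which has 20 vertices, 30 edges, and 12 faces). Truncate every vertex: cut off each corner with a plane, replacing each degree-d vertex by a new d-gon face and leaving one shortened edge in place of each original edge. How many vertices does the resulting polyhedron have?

60

Truncation replaces each original edge-end by a new vertex, so V′ = 2E = 60.
Each original edge survives, and each old vertex of degree d contributes d new edges; summing degrees gives Σd = 2E, so E′ = E + 2E = 3E = 90.
Each original face survives and each original vertex becomes one new face: F′ = F + V = 32.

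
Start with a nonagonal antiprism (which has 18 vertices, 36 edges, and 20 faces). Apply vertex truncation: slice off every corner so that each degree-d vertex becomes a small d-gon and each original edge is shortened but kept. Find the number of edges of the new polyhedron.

Truncation replaces each original edge-end by a new vertex, so V′ = 2E = 72.
Each original edge survives, and each old vertex of degree d contributes d new edges; summing degrees gives Σd = 2E, so E′ = E + 2E = 3E = 108.
Each original face survives and each original vertex becomes one new face: F′ = F + V = 38.

108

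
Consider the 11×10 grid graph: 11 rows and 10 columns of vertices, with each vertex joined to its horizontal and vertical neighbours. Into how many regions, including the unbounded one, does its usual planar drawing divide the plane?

91

The grid has V = 11·10 = 110 vertices and E = 11·9 + 10·10 = 199 edges.
F = 2 − V + E = 2 − 110 + 199 = 91.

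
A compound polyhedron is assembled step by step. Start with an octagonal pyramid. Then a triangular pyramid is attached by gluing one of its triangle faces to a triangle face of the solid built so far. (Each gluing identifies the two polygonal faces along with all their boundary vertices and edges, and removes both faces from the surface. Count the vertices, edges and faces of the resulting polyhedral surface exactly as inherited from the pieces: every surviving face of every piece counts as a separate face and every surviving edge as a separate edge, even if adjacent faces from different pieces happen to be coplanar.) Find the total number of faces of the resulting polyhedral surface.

An octagonal pyramid: V=9, E=16, F=9.
Attach a triangular pyramid (V=4, E=6, F=4) along a 3-gon: merge 3 vertices and 3 edges, delete both glued faces → V=10, E=19, F=11.
Check: V − E + F = 10 − 19 + 11 = 2.

11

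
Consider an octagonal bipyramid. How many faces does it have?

A bipyramid over an n-gon has 2n triangular faces and n + 2 vertices: V = 8 + 2 = 10, E = 3·8 = 24, F = 2·8 = 16.

16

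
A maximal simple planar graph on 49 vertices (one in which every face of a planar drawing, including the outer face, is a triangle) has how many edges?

141

In a plane triangulation 3F = 2E and V − E + F = 2, so E = 3V − 6 = 3·49 − 6 = 141.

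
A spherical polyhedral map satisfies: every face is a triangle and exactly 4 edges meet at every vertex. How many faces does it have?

Each face has 3 edges and each edge borders two faces, so 2E = 3F.
Each vertex has degree 4, so 4V = 2E and hence V = 3F/4.
Euler: V − E + F = 2 ⇒ (3F/4) − (3F/2) + F = 2.
Multiply by 8: (6 − 12 + 8)F = 16, i.e. 2F = 16.
So F = 8, E = 3·8/2 = 12, V = 3·8/4 = 6.

8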